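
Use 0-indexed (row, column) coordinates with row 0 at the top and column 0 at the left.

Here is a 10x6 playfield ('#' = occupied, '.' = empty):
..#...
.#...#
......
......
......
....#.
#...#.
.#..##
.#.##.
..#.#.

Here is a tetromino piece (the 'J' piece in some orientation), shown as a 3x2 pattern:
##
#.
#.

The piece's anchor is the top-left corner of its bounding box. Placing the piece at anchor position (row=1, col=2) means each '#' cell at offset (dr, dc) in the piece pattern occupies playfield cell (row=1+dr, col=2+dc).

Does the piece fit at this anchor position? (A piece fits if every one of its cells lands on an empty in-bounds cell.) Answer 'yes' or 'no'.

Answer: yes

Derivation:
Check each piece cell at anchor (1, 2):
  offset (0,0) -> (1,2): empty -> OK
  offset (0,1) -> (1,3): empty -> OK
  offset (1,0) -> (2,2): empty -> OK
  offset (2,0) -> (3,2): empty -> OK
All cells valid: yes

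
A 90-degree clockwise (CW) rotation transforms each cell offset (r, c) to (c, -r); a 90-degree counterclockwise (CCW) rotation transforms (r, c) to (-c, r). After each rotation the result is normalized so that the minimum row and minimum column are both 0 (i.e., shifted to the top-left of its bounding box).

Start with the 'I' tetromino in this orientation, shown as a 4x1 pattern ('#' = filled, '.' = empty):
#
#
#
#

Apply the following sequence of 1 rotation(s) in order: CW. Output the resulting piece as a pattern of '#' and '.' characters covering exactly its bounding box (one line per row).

Answer: ####

Derivation:
Start:
#
#
#
#
After rotation 1 (CW):
####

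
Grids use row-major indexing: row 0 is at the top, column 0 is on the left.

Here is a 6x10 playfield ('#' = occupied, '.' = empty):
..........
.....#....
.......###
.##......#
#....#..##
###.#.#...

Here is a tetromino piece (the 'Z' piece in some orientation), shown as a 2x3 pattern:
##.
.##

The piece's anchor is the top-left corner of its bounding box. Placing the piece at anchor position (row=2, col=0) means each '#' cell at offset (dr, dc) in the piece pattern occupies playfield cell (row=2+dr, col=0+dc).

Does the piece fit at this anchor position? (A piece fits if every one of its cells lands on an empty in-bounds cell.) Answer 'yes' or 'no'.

Check each piece cell at anchor (2, 0):
  offset (0,0) -> (2,0): empty -> OK
  offset (0,1) -> (2,1): empty -> OK
  offset (1,1) -> (3,1): occupied ('#') -> FAIL
  offset (1,2) -> (3,2): occupied ('#') -> FAIL
All cells valid: no

Answer: no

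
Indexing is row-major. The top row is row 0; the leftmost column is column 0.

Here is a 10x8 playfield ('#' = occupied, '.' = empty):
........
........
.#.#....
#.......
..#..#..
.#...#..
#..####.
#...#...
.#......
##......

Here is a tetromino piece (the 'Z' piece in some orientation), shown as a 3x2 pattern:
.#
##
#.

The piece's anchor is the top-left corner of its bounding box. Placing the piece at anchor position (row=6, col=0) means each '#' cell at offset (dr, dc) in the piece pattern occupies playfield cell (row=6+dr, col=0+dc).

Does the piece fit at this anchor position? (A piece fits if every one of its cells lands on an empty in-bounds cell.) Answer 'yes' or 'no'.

Check each piece cell at anchor (6, 0):
  offset (0,1) -> (6,1): empty -> OK
  offset (1,0) -> (7,0): occupied ('#') -> FAIL
  offset (1,1) -> (7,1): empty -> OK
  offset (2,0) -> (8,0): empty -> OK
All cells valid: no

Answer: no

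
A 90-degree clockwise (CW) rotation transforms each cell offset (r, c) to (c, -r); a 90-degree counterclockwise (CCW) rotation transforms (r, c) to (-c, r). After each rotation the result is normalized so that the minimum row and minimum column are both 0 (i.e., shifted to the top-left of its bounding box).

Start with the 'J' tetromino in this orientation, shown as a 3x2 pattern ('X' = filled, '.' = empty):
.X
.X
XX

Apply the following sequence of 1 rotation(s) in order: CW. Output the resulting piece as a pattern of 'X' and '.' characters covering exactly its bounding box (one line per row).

Answer: X..
XXX

Derivation:
Start:
.X
.X
XX
After rotation 1 (CW):
X..
XXX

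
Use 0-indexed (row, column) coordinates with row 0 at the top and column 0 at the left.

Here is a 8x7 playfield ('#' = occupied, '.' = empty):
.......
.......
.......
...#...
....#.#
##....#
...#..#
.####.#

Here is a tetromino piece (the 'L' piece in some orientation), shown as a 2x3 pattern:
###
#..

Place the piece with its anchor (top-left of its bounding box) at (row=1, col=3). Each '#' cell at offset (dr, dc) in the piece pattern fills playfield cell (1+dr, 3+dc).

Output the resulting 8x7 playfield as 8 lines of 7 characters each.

Fill (1+0,3+0) = (1,3)
Fill (1+0,3+1) = (1,4)
Fill (1+0,3+2) = (1,5)
Fill (1+1,3+0) = (2,3)

Answer: .......
...###.
...#...
...#...
....#.#
##....#
...#..#
.####.#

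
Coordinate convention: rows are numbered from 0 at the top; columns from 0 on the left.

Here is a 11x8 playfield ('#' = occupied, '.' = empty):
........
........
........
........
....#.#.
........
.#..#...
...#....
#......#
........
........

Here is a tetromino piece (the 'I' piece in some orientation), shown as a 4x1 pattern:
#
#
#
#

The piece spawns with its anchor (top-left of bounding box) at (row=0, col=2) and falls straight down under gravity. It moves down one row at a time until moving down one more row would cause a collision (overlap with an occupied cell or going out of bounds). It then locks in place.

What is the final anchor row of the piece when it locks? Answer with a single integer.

Spawn at (row=0, col=2). Try each row:
  row 0: fits
  row 1: fits
  row 2: fits
  row 3: fits
  row 4: fits
  row 5: fits
  row 6: fits
  row 7: fits
  row 8: blocked -> lock at row 7

Answer: 7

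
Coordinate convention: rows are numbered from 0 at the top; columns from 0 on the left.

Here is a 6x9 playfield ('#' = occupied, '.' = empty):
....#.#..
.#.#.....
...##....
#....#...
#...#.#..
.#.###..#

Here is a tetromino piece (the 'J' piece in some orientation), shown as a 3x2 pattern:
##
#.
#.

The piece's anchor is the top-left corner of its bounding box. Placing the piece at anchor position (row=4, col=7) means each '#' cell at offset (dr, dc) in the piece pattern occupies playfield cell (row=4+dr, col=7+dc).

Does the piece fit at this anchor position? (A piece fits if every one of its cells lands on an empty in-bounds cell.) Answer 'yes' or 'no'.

Answer: no

Derivation:
Check each piece cell at anchor (4, 7):
  offset (0,0) -> (4,7): empty -> OK
  offset (0,1) -> (4,8): empty -> OK
  offset (1,0) -> (5,7): empty -> OK
  offset (2,0) -> (6,7): out of bounds -> FAIL
All cells valid: no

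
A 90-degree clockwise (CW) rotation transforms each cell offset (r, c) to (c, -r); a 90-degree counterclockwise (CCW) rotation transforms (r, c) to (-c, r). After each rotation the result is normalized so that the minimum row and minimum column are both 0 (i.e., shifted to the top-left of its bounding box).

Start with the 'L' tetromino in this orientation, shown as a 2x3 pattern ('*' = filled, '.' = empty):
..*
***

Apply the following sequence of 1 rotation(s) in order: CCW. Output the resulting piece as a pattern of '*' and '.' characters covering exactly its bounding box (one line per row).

Start:
..*
***
After rotation 1 (CCW):
**
.*
.*

Answer: **
.*
.*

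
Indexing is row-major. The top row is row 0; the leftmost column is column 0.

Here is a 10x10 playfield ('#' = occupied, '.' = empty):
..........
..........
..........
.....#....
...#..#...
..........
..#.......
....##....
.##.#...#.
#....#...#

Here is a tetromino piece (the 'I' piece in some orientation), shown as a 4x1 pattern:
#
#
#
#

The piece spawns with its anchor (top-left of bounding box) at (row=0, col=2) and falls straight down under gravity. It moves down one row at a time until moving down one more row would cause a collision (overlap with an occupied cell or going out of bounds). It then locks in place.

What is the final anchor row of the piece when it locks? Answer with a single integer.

Spawn at (row=0, col=2). Try each row:
  row 0: fits
  row 1: fits
  row 2: fits
  row 3: blocked -> lock at row 2

Answer: 2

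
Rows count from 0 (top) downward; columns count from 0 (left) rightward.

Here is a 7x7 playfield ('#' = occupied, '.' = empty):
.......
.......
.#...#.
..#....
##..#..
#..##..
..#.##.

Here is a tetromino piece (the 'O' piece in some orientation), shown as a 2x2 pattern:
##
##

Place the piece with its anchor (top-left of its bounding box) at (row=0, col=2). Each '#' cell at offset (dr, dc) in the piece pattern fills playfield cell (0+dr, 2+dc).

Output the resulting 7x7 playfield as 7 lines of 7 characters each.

Fill (0+0,2+0) = (0,2)
Fill (0+0,2+1) = (0,3)
Fill (0+1,2+0) = (1,2)
Fill (0+1,2+1) = (1,3)

Answer: ..##...
..##...
.#...#.
..#....
##..#..
#..##..
..#.##.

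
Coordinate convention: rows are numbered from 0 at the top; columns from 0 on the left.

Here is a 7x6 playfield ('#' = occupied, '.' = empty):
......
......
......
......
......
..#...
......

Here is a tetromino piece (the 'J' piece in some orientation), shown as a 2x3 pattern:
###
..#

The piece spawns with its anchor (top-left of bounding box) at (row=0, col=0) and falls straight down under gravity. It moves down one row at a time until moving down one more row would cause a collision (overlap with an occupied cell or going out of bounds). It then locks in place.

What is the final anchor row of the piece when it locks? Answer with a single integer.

Spawn at (row=0, col=0). Try each row:
  row 0: fits
  row 1: fits
  row 2: fits
  row 3: fits
  row 4: blocked -> lock at row 3

Answer: 3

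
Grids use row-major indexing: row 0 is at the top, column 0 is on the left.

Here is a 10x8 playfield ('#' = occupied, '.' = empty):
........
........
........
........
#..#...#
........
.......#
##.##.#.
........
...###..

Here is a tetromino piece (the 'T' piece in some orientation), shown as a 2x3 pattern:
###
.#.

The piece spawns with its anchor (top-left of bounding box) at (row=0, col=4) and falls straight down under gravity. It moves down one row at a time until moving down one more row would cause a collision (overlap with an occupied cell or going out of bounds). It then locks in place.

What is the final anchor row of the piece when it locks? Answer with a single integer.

Answer: 6

Derivation:
Spawn at (row=0, col=4). Try each row:
  row 0: fits
  row 1: fits
  row 2: fits
  row 3: fits
  row 4: fits
  row 5: fits
  row 6: fits
  row 7: blocked -> lock at row 6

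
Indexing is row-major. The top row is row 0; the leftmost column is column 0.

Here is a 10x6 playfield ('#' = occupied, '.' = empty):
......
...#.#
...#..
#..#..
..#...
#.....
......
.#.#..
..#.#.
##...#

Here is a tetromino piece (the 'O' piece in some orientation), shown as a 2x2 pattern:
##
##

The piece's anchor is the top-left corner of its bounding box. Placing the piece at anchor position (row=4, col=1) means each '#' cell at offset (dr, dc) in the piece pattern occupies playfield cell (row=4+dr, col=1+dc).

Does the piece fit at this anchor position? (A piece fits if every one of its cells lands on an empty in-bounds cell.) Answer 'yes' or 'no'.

Answer: no

Derivation:
Check each piece cell at anchor (4, 1):
  offset (0,0) -> (4,1): empty -> OK
  offset (0,1) -> (4,2): occupied ('#') -> FAIL
  offset (1,0) -> (5,1): empty -> OK
  offset (1,1) -> (5,2): empty -> OK
All cells valid: no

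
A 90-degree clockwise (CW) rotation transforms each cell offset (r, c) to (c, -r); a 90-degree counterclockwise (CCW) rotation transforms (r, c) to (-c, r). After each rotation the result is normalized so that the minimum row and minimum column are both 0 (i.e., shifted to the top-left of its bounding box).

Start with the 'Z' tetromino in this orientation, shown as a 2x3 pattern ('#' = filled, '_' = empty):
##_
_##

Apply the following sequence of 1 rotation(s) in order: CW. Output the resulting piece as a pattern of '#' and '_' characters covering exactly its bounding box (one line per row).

Start:
##_
_##
After rotation 1 (CW):
_#
##
#_

Answer: _#
##
#_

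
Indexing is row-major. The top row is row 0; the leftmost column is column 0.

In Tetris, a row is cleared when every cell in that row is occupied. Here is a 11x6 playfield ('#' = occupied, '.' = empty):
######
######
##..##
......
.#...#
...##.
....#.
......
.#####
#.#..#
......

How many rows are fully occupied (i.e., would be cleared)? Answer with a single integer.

Check each row:
  row 0: 0 empty cells -> FULL (clear)
  row 1: 0 empty cells -> FULL (clear)
  row 2: 2 empty cells -> not full
  row 3: 6 empty cells -> not full
  row 4: 4 empty cells -> not full
  row 5: 4 empty cells -> not full
  row 6: 5 empty cells -> not full
  row 7: 6 empty cells -> not full
  row 8: 1 empty cell -> not full
  row 9: 3 empty cells -> not full
  row 10: 6 empty cells -> not full
Total rows cleared: 2

Answer: 2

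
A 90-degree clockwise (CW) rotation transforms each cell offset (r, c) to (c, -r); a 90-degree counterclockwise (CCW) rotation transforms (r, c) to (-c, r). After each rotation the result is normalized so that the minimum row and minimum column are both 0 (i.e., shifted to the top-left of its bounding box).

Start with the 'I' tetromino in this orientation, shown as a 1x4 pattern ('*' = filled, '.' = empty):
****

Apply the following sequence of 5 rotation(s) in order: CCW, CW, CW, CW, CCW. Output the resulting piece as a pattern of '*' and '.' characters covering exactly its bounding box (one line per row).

Answer: *
*
*
*

Derivation:
Start:
****
After rotation 1 (CCW):
*
*
*
*
After rotation 2 (CW):
****
After rotation 3 (CW):
*
*
*
*
After rotation 4 (CW):
****
After rotation 5 (CCW):
*
*
*
*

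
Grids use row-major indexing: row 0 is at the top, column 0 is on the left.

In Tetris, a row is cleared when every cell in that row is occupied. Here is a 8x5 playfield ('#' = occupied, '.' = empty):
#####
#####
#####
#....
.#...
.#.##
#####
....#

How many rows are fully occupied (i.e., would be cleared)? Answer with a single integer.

Check each row:
  row 0: 0 empty cells -> FULL (clear)
  row 1: 0 empty cells -> FULL (clear)
  row 2: 0 empty cells -> FULL (clear)
  row 3: 4 empty cells -> not full
  row 4: 4 empty cells -> not full
  row 5: 2 empty cells -> not full
  row 6: 0 empty cells -> FULL (clear)
  row 7: 4 empty cells -> not full
Total rows cleared: 4

Answer: 4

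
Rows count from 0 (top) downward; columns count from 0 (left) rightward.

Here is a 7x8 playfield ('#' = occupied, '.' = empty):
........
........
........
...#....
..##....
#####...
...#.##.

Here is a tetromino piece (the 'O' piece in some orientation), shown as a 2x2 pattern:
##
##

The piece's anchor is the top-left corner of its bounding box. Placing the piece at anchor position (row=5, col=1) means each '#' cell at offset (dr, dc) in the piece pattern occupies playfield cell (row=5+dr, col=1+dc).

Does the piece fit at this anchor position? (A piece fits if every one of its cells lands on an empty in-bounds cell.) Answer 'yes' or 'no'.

Answer: no

Derivation:
Check each piece cell at anchor (5, 1):
  offset (0,0) -> (5,1): occupied ('#') -> FAIL
  offset (0,1) -> (5,2): occupied ('#') -> FAIL
  offset (1,0) -> (6,1): empty -> OK
  offset (1,1) -> (6,2): empty -> OK
All cells valid: no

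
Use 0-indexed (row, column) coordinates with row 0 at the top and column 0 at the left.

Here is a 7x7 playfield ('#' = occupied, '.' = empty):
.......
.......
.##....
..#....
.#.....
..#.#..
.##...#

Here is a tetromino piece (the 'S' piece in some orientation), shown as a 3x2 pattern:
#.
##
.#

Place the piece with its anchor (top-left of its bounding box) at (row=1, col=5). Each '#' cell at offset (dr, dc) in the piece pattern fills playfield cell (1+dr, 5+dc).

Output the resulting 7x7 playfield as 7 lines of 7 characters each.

Fill (1+0,5+0) = (1,5)
Fill (1+1,5+0) = (2,5)
Fill (1+1,5+1) = (2,6)
Fill (1+2,5+1) = (3,6)

Answer: .......
.....#.
.##..##
..#...#
.#.....
..#.#..
.##...#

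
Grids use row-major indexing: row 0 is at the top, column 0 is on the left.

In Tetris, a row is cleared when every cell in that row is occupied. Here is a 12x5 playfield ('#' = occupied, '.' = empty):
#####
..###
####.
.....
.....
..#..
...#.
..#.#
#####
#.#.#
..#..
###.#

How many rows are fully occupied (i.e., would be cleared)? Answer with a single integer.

Check each row:
  row 0: 0 empty cells -> FULL (clear)
  row 1: 2 empty cells -> not full
  row 2: 1 empty cell -> not full
  row 3: 5 empty cells -> not full
  row 4: 5 empty cells -> not full
  row 5: 4 empty cells -> not full
  row 6: 4 empty cells -> not full
  row 7: 3 empty cells -> not full
  row 8: 0 empty cells -> FULL (clear)
  row 9: 2 empty cells -> not full
  row 10: 4 empty cells -> not full
  row 11: 1 empty cell -> not full
Total rows cleared: 2

Answer: 2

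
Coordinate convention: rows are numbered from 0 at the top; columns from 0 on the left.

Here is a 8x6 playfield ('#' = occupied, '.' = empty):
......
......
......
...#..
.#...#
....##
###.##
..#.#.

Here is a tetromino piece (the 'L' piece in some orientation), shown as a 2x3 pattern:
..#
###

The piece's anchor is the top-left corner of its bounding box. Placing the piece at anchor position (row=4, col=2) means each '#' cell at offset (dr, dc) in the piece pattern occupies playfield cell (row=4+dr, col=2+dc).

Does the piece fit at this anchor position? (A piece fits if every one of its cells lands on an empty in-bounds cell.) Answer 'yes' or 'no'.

Answer: no

Derivation:
Check each piece cell at anchor (4, 2):
  offset (0,2) -> (4,4): empty -> OK
  offset (1,0) -> (5,2): empty -> OK
  offset (1,1) -> (5,3): empty -> OK
  offset (1,2) -> (5,4): occupied ('#') -> FAIL
All cells valid: no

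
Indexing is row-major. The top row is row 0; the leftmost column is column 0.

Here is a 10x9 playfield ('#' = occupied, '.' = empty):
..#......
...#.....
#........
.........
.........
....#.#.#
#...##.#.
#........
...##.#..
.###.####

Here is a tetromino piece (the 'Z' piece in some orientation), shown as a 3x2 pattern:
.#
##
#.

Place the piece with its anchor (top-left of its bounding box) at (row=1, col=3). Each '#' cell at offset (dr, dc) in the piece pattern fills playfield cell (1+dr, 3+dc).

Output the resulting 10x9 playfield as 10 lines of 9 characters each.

Fill (1+0,3+1) = (1,4)
Fill (1+1,3+0) = (2,3)
Fill (1+1,3+1) = (2,4)
Fill (1+2,3+0) = (3,3)

Answer: ..#......
...##....
#..##....
...#.....
.........
....#.#.#
#...##.#.
#........
...##.#..
.###.####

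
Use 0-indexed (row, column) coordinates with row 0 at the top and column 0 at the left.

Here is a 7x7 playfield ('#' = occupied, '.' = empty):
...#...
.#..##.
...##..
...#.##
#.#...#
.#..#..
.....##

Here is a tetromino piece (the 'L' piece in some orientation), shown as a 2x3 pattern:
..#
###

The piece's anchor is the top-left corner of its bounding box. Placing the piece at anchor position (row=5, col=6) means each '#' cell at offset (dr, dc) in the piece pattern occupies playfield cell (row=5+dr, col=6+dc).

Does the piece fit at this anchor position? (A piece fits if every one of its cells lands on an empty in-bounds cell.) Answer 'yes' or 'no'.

Answer: no

Derivation:
Check each piece cell at anchor (5, 6):
  offset (0,2) -> (5,8): out of bounds -> FAIL
  offset (1,0) -> (6,6): occupied ('#') -> FAIL
  offset (1,1) -> (6,7): out of bounds -> FAIL
  offset (1,2) -> (6,8): out of bounds -> FAIL
All cells valid: no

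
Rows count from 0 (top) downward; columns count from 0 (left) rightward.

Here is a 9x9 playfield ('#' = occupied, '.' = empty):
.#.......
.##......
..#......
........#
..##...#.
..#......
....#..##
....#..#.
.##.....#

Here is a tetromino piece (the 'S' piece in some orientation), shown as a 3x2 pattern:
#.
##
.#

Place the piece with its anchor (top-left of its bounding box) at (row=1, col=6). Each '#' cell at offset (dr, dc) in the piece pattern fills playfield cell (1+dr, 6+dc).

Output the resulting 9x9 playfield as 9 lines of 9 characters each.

Answer: .#.......
.##...#..
..#...##.
.......##
..##...#.
..#......
....#..##
....#..#.
.##.....#

Derivation:
Fill (1+0,6+0) = (1,6)
Fill (1+1,6+0) = (2,6)
Fill (1+1,6+1) = (2,7)
Fill (1+2,6+1) = (3,7)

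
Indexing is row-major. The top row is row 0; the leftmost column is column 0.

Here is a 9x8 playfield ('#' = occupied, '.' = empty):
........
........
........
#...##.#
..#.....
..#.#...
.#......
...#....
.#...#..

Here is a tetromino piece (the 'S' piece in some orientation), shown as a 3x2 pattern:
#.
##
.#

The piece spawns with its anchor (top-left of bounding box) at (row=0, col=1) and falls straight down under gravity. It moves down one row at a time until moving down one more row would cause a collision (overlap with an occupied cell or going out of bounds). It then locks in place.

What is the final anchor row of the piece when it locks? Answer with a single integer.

Spawn at (row=0, col=1). Try each row:
  row 0: fits
  row 1: fits
  row 2: blocked -> lock at row 1

Answer: 1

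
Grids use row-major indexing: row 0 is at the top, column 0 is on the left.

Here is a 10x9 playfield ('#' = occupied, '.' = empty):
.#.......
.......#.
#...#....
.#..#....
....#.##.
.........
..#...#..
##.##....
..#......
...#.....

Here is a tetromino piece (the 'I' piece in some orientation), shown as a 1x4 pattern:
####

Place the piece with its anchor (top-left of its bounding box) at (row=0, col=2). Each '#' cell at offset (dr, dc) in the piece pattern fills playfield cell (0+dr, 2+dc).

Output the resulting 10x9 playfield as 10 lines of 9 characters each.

Answer: .#####...
.......#.
#...#....
.#..#....
....#.##.
.........
..#...#..
##.##....
..#......
...#.....

Derivation:
Fill (0+0,2+0) = (0,2)
Fill (0+0,2+1) = (0,3)
Fill (0+0,2+2) = (0,4)
Fill (0+0,2+3) = (0,5)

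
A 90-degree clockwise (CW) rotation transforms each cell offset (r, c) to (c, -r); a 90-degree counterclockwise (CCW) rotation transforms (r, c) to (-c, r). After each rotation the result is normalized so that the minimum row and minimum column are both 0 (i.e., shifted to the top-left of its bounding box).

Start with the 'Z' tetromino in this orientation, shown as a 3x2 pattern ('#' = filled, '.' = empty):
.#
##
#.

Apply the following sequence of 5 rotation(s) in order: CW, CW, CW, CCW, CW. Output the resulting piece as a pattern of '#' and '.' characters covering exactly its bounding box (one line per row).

Answer: ##.
.##

Derivation:
Start:
.#
##
#.
After rotation 1 (CW):
##.
.##
After rotation 2 (CW):
.#
##
#.
After rotation 3 (CW):
##.
.##
After rotation 4 (CCW):
.#
##
#.
After rotation 5 (CW):
##.
.##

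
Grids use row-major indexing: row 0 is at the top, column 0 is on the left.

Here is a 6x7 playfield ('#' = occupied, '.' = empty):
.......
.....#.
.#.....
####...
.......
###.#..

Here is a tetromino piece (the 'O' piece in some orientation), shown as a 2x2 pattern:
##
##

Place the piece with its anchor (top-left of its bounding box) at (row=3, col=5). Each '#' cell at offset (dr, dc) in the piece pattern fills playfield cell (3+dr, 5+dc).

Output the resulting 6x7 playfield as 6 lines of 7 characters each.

Answer: .......
.....#.
.#.....
####.##
.....##
###.#..

Derivation:
Fill (3+0,5+0) = (3,5)
Fill (3+0,5+1) = (3,6)
Fill (3+1,5+0) = (4,5)
Fill (3+1,5+1) = (4,6)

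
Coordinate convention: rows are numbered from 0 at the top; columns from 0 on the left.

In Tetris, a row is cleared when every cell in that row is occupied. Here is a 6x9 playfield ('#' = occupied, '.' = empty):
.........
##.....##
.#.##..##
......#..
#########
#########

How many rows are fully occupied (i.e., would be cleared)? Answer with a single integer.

Check each row:
  row 0: 9 empty cells -> not full
  row 1: 5 empty cells -> not full
  row 2: 4 empty cells -> not full
  row 3: 8 empty cells -> not full
  row 4: 0 empty cells -> FULL (clear)
  row 5: 0 empty cells -> FULL (clear)
Total rows cleared: 2

Answer: 2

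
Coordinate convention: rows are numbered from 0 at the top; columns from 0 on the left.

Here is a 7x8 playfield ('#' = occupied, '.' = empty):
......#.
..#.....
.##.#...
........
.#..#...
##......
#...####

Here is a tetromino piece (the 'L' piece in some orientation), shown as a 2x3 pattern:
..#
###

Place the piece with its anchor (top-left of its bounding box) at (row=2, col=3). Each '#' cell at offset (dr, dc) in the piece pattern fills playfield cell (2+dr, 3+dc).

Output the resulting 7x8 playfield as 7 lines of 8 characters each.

Answer: ......#.
..#.....
.##.##..
...###..
.#..#...
##......
#...####

Derivation:
Fill (2+0,3+2) = (2,5)
Fill (2+1,3+0) = (3,3)
Fill (2+1,3+1) = (3,4)
Fill (2+1,3+2) = (3,5)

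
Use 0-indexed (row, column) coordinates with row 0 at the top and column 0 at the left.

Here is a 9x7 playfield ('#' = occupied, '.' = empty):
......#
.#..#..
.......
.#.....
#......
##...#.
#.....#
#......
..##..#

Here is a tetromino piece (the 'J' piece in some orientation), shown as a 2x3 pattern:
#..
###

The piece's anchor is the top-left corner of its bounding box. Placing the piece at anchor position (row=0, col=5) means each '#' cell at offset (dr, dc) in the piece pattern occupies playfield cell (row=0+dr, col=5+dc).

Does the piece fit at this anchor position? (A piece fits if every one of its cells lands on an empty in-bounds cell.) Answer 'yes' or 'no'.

Check each piece cell at anchor (0, 5):
  offset (0,0) -> (0,5): empty -> OK
  offset (1,0) -> (1,5): empty -> OK
  offset (1,1) -> (1,6): empty -> OK
  offset (1,2) -> (1,7): out of bounds -> FAIL
All cells valid: no

Answer: no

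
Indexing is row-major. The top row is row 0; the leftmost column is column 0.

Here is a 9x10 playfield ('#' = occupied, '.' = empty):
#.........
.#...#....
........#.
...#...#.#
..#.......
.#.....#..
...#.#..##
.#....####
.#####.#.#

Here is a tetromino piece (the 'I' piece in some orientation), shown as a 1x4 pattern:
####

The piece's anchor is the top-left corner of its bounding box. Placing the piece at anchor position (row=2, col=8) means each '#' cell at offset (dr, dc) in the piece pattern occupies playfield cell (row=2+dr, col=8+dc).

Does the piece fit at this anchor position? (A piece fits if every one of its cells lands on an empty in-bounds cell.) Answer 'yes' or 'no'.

Check each piece cell at anchor (2, 8):
  offset (0,0) -> (2,8): occupied ('#') -> FAIL
  offset (0,1) -> (2,9): empty -> OK
  offset (0,2) -> (2,10): out of bounds -> FAIL
  offset (0,3) -> (2,11): out of bounds -> FAIL
All cells valid: no

Answer: no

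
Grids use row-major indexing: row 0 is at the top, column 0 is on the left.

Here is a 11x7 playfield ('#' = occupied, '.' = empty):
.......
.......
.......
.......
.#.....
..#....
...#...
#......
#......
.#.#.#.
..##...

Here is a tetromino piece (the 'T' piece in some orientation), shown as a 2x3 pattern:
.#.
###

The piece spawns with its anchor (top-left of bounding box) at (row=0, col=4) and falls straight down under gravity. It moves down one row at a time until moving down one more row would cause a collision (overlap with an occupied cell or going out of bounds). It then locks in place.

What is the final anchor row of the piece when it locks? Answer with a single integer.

Spawn at (row=0, col=4). Try each row:
  row 0: fits
  row 1: fits
  row 2: fits
  row 3: fits
  row 4: fits
  row 5: fits
  row 6: fits
  row 7: fits
  row 8: blocked -> lock at row 7

Answer: 7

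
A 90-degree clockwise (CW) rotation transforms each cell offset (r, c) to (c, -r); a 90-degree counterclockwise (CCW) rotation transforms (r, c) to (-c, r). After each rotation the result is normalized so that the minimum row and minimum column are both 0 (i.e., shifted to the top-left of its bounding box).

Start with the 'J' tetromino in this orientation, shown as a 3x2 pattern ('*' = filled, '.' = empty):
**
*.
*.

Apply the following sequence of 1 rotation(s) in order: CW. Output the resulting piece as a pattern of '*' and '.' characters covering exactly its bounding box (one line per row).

Start:
**
*.
*.
After rotation 1 (CW):
***
..*

Answer: ***
..*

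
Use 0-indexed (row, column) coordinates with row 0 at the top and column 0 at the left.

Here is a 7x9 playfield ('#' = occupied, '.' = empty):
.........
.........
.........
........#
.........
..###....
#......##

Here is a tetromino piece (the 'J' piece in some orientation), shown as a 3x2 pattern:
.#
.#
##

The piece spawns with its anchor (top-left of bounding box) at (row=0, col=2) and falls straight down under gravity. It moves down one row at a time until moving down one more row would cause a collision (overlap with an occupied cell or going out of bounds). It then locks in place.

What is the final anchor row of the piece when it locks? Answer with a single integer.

Answer: 2

Derivation:
Spawn at (row=0, col=2). Try each row:
  row 0: fits
  row 1: fits
  row 2: fits
  row 3: blocked -> lock at row 2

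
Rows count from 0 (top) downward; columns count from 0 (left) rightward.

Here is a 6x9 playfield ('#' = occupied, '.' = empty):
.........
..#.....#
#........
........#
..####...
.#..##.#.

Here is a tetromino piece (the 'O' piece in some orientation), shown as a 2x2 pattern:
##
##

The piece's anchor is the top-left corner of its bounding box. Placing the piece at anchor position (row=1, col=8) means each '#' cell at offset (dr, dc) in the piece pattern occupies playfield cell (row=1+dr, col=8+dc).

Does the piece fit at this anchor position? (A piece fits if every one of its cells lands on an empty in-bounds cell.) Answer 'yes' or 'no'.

Check each piece cell at anchor (1, 8):
  offset (0,0) -> (1,8): occupied ('#') -> FAIL
  offset (0,1) -> (1,9): out of bounds -> FAIL
  offset (1,0) -> (2,8): empty -> OK
  offset (1,1) -> (2,9): out of bounds -> FAIL
All cells valid: no

Answer: no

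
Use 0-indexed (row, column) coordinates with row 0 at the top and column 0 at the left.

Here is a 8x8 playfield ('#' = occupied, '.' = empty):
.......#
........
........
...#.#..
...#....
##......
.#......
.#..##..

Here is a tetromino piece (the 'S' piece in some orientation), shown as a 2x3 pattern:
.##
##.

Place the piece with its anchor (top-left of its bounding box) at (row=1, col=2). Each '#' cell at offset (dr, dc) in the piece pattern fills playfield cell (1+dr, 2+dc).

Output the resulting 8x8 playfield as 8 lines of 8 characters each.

Fill (1+0,2+1) = (1,3)
Fill (1+0,2+2) = (1,4)
Fill (1+1,2+0) = (2,2)
Fill (1+1,2+1) = (2,3)

Answer: .......#
...##...
..##....
...#.#..
...#....
##......
.#......
.#..##..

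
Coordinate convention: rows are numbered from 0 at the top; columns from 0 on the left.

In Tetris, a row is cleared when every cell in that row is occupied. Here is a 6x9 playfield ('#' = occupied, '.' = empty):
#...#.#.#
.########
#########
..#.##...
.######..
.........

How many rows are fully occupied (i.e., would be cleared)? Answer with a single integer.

Answer: 1

Derivation:
Check each row:
  row 0: 5 empty cells -> not full
  row 1: 1 empty cell -> not full
  row 2: 0 empty cells -> FULL (clear)
  row 3: 6 empty cells -> not full
  row 4: 3 empty cells -> not full
  row 5: 9 empty cells -> not full
Total rows cleared: 1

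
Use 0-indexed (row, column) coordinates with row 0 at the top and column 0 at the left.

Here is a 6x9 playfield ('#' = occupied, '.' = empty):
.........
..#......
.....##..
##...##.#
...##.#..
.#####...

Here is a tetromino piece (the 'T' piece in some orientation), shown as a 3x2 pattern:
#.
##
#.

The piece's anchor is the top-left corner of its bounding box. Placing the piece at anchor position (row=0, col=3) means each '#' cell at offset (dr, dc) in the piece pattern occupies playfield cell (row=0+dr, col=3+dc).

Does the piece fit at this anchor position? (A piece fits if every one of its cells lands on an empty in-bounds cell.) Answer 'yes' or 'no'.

Check each piece cell at anchor (0, 3):
  offset (0,0) -> (0,3): empty -> OK
  offset (1,0) -> (1,3): empty -> OK
  offset (1,1) -> (1,4): empty -> OK
  offset (2,0) -> (2,3): empty -> OK
All cells valid: yes

Answer: yes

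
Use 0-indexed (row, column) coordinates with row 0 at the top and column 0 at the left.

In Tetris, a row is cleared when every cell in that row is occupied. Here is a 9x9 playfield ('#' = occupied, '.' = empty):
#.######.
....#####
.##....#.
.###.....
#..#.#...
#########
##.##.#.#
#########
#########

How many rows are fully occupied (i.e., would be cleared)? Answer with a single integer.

Check each row:
  row 0: 2 empty cells -> not full
  row 1: 4 empty cells -> not full
  row 2: 6 empty cells -> not full
  row 3: 6 empty cells -> not full
  row 4: 6 empty cells -> not full
  row 5: 0 empty cells -> FULL (clear)
  row 6: 3 empty cells -> not full
  row 7: 0 empty cells -> FULL (clear)
  row 8: 0 empty cells -> FULL (clear)
Total rows cleared: 3

Answer: 3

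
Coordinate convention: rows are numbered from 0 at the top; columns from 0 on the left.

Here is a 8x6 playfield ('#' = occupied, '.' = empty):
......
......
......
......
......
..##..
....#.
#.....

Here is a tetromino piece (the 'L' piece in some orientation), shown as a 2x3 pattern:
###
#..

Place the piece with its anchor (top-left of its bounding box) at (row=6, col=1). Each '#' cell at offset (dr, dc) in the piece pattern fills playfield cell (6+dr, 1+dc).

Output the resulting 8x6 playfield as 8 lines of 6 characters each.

Answer: ......
......
......
......
......
..##..
.####.
##....

Derivation:
Fill (6+0,1+0) = (6,1)
Fill (6+0,1+1) = (6,2)
Fill (6+0,1+2) = (6,3)
Fill (6+1,1+0) = (7,1)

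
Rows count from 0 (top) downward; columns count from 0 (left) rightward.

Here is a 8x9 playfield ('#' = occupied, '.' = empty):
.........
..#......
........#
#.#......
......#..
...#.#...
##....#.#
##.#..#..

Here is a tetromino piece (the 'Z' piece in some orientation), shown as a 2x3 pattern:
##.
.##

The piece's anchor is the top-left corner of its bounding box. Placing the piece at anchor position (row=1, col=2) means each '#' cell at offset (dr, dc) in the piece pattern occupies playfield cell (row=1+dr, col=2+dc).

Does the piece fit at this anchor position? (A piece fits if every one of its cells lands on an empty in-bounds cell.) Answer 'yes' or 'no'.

Answer: no

Derivation:
Check each piece cell at anchor (1, 2):
  offset (0,0) -> (1,2): occupied ('#') -> FAIL
  offset (0,1) -> (1,3): empty -> OK
  offset (1,1) -> (2,3): empty -> OK
  offset (1,2) -> (2,4): empty -> OK
All cells valid: no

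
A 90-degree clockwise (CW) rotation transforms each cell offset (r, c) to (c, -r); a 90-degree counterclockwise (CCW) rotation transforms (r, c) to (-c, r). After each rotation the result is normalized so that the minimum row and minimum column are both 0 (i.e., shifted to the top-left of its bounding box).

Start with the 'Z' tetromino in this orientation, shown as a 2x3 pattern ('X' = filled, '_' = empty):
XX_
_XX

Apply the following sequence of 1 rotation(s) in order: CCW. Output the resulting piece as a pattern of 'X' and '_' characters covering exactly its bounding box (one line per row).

Answer: _X
XX
X_

Derivation:
Start:
XX_
_XX
After rotation 1 (CCW):
_X
XX
X_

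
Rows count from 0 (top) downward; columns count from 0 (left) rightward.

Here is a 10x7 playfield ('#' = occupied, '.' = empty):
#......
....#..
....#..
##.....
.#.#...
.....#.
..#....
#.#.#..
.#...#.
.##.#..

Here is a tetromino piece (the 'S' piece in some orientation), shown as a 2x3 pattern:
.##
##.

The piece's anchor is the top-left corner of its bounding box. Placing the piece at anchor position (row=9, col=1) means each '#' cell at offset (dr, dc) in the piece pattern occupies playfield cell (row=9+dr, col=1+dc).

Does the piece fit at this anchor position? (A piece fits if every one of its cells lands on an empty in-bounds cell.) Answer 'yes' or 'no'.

Check each piece cell at anchor (9, 1):
  offset (0,1) -> (9,2): occupied ('#') -> FAIL
  offset (0,2) -> (9,3): empty -> OK
  offset (1,0) -> (10,1): out of bounds -> FAIL
  offset (1,1) -> (10,2): out of bounds -> FAIL
All cells valid: no

Answer: no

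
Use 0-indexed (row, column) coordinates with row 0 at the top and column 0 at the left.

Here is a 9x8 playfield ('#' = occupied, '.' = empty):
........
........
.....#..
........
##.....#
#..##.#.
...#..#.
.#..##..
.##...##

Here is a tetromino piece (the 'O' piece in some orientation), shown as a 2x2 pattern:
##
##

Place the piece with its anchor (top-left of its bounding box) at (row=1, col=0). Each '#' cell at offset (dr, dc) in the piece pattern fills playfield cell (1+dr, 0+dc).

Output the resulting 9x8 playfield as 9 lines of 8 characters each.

Fill (1+0,0+0) = (1,0)
Fill (1+0,0+1) = (1,1)
Fill (1+1,0+0) = (2,0)
Fill (1+1,0+1) = (2,1)

Answer: ........
##......
##...#..
........
##.....#
#..##.#.
...#..#.
.#..##..
.##...##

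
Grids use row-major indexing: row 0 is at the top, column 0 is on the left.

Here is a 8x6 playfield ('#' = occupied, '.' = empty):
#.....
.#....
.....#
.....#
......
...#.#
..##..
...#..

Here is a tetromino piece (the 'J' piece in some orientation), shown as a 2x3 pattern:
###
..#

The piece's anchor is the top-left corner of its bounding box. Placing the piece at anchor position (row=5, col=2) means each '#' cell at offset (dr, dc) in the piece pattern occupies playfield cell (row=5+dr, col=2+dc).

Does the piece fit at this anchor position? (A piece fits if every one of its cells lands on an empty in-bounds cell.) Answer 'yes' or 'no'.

Check each piece cell at anchor (5, 2):
  offset (0,0) -> (5,2): empty -> OK
  offset (0,1) -> (5,3): occupied ('#') -> FAIL
  offset (0,2) -> (5,4): empty -> OK
  offset (1,2) -> (6,4): empty -> OK
All cells valid: no

Answer: no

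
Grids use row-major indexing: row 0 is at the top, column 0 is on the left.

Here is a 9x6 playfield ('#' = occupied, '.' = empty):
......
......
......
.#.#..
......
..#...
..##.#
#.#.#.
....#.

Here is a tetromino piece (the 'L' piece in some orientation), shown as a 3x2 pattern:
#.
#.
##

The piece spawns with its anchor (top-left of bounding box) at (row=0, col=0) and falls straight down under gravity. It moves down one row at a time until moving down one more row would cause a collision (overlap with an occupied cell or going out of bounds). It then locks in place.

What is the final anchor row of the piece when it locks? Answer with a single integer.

Answer: 0

Derivation:
Spawn at (row=0, col=0). Try each row:
  row 0: fits
  row 1: blocked -> lock at row 0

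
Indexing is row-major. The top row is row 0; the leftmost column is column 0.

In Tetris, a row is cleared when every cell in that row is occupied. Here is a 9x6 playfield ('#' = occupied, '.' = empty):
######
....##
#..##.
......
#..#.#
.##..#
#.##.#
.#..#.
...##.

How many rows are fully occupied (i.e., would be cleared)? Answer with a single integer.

Check each row:
  row 0: 0 empty cells -> FULL (clear)
  row 1: 4 empty cells -> not full
  row 2: 3 empty cells -> not full
  row 3: 6 empty cells -> not full
  row 4: 3 empty cells -> not full
  row 5: 3 empty cells -> not full
  row 6: 2 empty cells -> not full
  row 7: 4 empty cells -> not full
  row 8: 4 empty cells -> not full
Total rows cleared: 1

Answer: 1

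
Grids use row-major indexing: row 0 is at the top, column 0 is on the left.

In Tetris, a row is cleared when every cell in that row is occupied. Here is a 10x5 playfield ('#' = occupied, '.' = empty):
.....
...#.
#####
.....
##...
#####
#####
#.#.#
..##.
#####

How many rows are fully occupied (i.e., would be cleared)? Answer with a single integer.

Answer: 4

Derivation:
Check each row:
  row 0: 5 empty cells -> not full
  row 1: 4 empty cells -> not full
  row 2: 0 empty cells -> FULL (clear)
  row 3: 5 empty cells -> not full
  row 4: 3 empty cells -> not full
  row 5: 0 empty cells -> FULL (clear)
  row 6: 0 empty cells -> FULL (clear)
  row 7: 2 empty cells -> not full
  row 8: 3 empty cells -> not full
  row 9: 0 empty cells -> FULL (clear)
Total rows cleared: 4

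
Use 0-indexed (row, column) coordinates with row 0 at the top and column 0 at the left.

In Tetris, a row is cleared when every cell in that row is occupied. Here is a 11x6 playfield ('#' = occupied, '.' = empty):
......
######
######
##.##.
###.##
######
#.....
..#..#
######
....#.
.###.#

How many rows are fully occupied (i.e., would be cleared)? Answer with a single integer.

Answer: 4

Derivation:
Check each row:
  row 0: 6 empty cells -> not full
  row 1: 0 empty cells -> FULL (clear)
  row 2: 0 empty cells -> FULL (clear)
  row 3: 2 empty cells -> not full
  row 4: 1 empty cell -> not full
  row 5: 0 empty cells -> FULL (clear)
  row 6: 5 empty cells -> not full
  row 7: 4 empty cells -> not full
  row 8: 0 empty cells -> FULL (clear)
  row 9: 5 empty cells -> not full
  row 10: 2 empty cells -> not full
Total rows cleared: 4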